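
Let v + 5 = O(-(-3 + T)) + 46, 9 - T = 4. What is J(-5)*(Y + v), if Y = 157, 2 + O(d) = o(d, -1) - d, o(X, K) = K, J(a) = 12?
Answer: 2364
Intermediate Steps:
T = 5 (T = 9 - 1*4 = 9 - 4 = 5)
O(d) = -3 - d (O(d) = -2 + (-1 - d) = -3 - d)
v = 40 (v = -5 + ((-3 - (-1)*(-3 + 5)) + 46) = -5 + ((-3 - (-1)*2) + 46) = -5 + ((-3 - 1*(-2)) + 46) = -5 + ((-3 + 2) + 46) = -5 + (-1 + 46) = -5 + 45 = 40)
J(-5)*(Y + v) = 12*(157 + 40) = 12*197 = 2364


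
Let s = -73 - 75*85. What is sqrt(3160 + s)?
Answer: 2*I*sqrt(822) ≈ 57.341*I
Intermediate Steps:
s = -6448 (s = -73 - 6375 = -6448)
sqrt(3160 + s) = sqrt(3160 - 6448) = sqrt(-3288) = 2*I*sqrt(822)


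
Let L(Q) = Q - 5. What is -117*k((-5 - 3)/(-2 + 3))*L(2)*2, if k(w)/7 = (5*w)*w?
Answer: 1572480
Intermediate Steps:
L(Q) = -5 + Q
k(w) = 35*w² (k(w) = 7*((5*w)*w) = 7*(5*w²) = 35*w²)
-117*k((-5 - 3)/(-2 + 3))*L(2)*2 = -117*(35*((-5 - 3)/(-2 + 3))²)*(-5 + 2)*2 = -117*(35*(-8/1)²)*(-3)*2 = -117*(35*(-8*1)²)*(-3)*2 = -117*(35*(-8)²)*(-3)*2 = -117*(35*64)*(-3)*2 = -117*2240*(-3)*2 = -(-786240)*2 = -117*(-13440) = 1572480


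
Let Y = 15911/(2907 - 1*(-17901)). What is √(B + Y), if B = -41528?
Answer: I*√1728197426/204 ≈ 203.78*I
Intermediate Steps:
Y = 15911/20808 (Y = 15911/(2907 + 17901) = 15911/20808 ≈ 0.76466)
√(B + Y) = √(-41528 + 15911/20808) = √(-864098713/20808) = I*√1728197426/204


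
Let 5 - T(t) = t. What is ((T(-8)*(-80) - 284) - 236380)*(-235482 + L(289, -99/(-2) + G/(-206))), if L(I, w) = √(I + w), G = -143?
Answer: 55975013328 - 1663928*√73439/103 ≈ 5.5971e+10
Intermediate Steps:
T(t) = 5 - t
((T(-8)*(-80) - 284) - 236380)*(-235482 + L(289, -99/(-2) + G/(-206))) = (((5 - 1*(-8))*(-80) - 284) - 236380)*(-235482 + √(289 + (-99/(-2) - 143/(-206)))) = (((5 + 8)*(-80) - 284) - 236380)*(-235482 + √(289 + (-99*(-½) - 143*(-1/206)))) = ((13*(-80) - 284) - 236380)*(-235482 + √(289 + (99/2 + 143/206))) = ((-1040 - 284) - 236380)*(-235482 + √(289 + 5170/103)) = (-1324 - 236380)*(-235482 + √(34937/103)) = -237704*(-235482 + 7*√73439/103) = 55975013328 - 1663928*√73439/103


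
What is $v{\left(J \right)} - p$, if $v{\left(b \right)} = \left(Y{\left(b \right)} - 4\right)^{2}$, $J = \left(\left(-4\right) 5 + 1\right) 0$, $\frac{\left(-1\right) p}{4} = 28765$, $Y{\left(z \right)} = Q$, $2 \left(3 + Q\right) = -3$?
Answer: $\frac{460529}{4} \approx 1.1513 \cdot 10^{5}$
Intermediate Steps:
$Q = - \frac{9}{2}$ ($Q = -3 + \frac{1}{2} \left(-3\right) = -3 - \frac{3}{2} = - \frac{9}{2} \approx -4.5$)
$Y{\left(z \right)} = - \frac{9}{2}$
$p = -115060$ ($p = \left(-4\right) 28765 = -115060$)
$J = 0$ ($J = \left(-20 + 1\right) 0 = \left(-19\right) 0 = 0$)
$v{\left(b \right)} = \frac{289}{4}$ ($v{\left(b \right)} = \left(- \frac{9}{2} - 4\right)^{2} = \left(- \frac{17}{2}\right)^{2} = \frac{289}{4}$)
$v{\left(J \right)} - p = \frac{289}{4} - -115060 = \frac{289}{4} + 115060 = \frac{460529}{4}$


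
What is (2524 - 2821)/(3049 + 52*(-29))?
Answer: -297/1541 ≈ -0.19273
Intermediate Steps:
(2524 - 2821)/(3049 + 52*(-29)) = -297/(3049 - 1508) = -297/1541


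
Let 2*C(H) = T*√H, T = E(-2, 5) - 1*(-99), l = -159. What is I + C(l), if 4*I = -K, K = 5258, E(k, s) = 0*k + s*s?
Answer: -2629/2 + 62*I*√159 ≈ -1314.5 + 781.79*I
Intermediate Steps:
E(k, s) = s² (E(k, s) = 0 + s² = s²)
T = 124 (T = 5² - 1*(-99) = 25 + 99 = 124)
C(H) = 62*√H (C(H) = (124*√H)/2 = 62*√H)
I = -2629/2 (I = (-1*5258)/4 = (¼)*(-5258) = -2629/2 ≈ -1314.5)
I + C(l) = -2629/2 + 62*√(-159) = -2629/2 + 62*(I*√159) = -2629/2 + 62*I*√159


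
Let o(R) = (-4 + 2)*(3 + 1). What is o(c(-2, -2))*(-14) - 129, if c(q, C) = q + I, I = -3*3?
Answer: -17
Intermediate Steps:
I = -9
c(q, C) = -9 + q (c(q, C) = q - 9 = -9 + q)
o(R) = -8 (o(R) = -2*4 = -8)
o(c(-2, -2))*(-14) - 129 = -8*(-14) - 129 = 112 - 129 = -17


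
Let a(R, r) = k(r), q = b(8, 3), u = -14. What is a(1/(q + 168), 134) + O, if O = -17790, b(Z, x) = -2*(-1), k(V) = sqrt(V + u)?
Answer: -17790 + 2*sqrt(30) ≈ -17779.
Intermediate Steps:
k(V) = sqrt(-14 + V) (k(V) = sqrt(V - 14) = sqrt(-14 + V))
b(Z, x) = 2
q = 2
a(R, r) = sqrt(-14 + r)
a(1/(q + 168), 134) + O = sqrt(-14 + 134) - 17790 = sqrt(120) - 17790 = 2*sqrt(30) - 17790 = -17790 + 2*sqrt(30)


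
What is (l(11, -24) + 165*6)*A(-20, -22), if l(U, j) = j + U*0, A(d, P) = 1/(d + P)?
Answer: -23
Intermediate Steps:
A(d, P) = 1/(P + d)
l(U, j) = j (l(U, j) = j + 0 = j)
(l(11, -24) + 165*6)*A(-20, -22) = (-24 + 165*6)/(-22 - 20) = (-24 + 990)/(-42) = 966*(-1/42) = -23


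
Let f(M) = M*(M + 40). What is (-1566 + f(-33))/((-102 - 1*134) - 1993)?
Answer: 599/743 ≈ 0.80619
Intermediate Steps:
f(M) = M*(40 + M)
(-1566 + f(-33))/((-102 - 1*134) - 1993) = (-1566 - 33*(40 - 33))/((-102 - 1*134) - 1993) = (-1566 - 33*7)/((-102 - 134) - 1993) = (-1566 - 231)/(-236 - 1993) = -1797/(-2229) = -1797*(-1/2229) = 599/743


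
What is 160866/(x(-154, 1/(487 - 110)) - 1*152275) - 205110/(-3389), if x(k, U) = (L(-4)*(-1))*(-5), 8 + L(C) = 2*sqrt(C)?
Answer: 935096979350088/15724864853825 - 643464*I/4639971925 ≈ 59.466 - 0.00013868*I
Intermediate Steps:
L(C) = -8 + 2*sqrt(C)
x(k, U) = -40 + 20*I (x(k, U) = ((-8 + 2*sqrt(-4))*(-1))*(-5) = ((-8 + 2*(2*I))*(-1))*(-5) = ((-8 + 4*I)*(-1))*(-5) = (8 - 4*I)*(-5) = -40 + 20*I)
160866/(x(-154, 1/(487 - 110)) - 1*152275) - 205110/(-3389) = 160866/((-40 + 20*I) - 1*152275) - 205110/(-3389) = 160866/((-40 + 20*I) - 152275) - 205110*(-1/3389) = 160866/(-152315 + 20*I) + 205110/3389 = 160866*((-152315 - 20*I)/23199859625) + 205110/3389 = 160866*(-152315 - 20*I)/23199859625 + 205110/3389 = 205110/3389 + 160866*(-152315 - 20*I)/23199859625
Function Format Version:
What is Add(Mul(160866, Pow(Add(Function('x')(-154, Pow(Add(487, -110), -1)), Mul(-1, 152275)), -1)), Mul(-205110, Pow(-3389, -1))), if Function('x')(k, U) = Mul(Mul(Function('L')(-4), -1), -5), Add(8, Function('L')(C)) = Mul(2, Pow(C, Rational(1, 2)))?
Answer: Add(Rational(935096979350088, 15724864853825), Mul(Rational(-643464, 4639971925), I)) ≈ Add(59.466, Mul(-0.00013868, I))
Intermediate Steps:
Function('L')(C) = Add(-8, Mul(2, Pow(C, Rational(1, 2))))
Function('x')(k, U) = Add(-40, Mul(20, I)) (Function('x')(k, U) = Mul(Mul(Add(-8, Mul(2, Pow(-4, Rational(1, 2)))), -1), -5) = Mul(Mul(Add(-8, Mul(2, Mul(2, I))), -1), -5) = Mul(Mul(Add(-8, Mul(4, I)), -1), -5) = Mul(Add(8, Mul(-4, I)), -5) = Add(-40, Mul(20, I)))
Add(Mul(160866, Pow(Add(Function('x')(-154, Pow(Add(487, -110), -1)), Mul(-1, 152275)), -1)), Mul(-205110, Pow(-3389, -1))) = Add(Mul(160866, Pow(Add(Add(-40, Mul(20, I)), Mul(-1, 152275)), -1)), Mul(-205110, Pow(-3389, -1))) = Add(Mul(160866, Pow(Add(Add(-40, Mul(20, I)), -152275), -1)), Mul(-205110, Rational(-1, 3389))) = Add(Mul(160866, Pow(Add(-152315, Mul(20, I)), -1)), Rational(205110, 3389)) = Add(Mul(160866, Mul(Rational(1, 23199859625), Add(-152315, Mul(-20, I)))), Rational(205110, 3389)) = Add(Mul(Rational(160866, 23199859625), Add(-152315, Mul(-20, I))), Rational(205110, 3389)) = Add(Rational(205110, 3389), Mul(Rational(160866, 23199859625), Add(-152315, Mul(-20, I))))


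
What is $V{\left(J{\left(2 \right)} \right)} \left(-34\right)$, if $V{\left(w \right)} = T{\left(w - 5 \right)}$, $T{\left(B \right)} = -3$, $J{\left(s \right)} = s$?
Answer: $102$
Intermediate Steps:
$V{\left(w \right)} = -3$
$V{\left(J{\left(2 \right)} \right)} \left(-34\right) = \left(-3\right) \left(-34\right) = 102$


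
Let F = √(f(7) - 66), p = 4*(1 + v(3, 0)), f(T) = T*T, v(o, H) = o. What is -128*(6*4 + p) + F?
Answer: -5120 + I*√17 ≈ -5120.0 + 4.1231*I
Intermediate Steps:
f(T) = T²
p = 16 (p = 4*(1 + 3) = 4*4 = 16)
F = I*√17 (F = √(7² - 66) = √(49 - 66) = √(-17) = I*√17 ≈ 4.1231*I)
-128*(6*4 + p) + F = -128*(6*4 + 16) + I*√17 = -128*(24 + 16) + I*√17 = -128*40 + I*√17 = -5120 + I*√17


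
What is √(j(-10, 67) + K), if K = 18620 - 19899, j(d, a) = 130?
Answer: I*√1149 ≈ 33.897*I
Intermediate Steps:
K = -1279
√(j(-10, 67) + K) = √(130 - 1279) = √(-1149) = I*√1149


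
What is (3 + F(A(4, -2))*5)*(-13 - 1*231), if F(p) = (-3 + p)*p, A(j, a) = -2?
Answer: -12932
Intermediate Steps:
F(p) = p*(-3 + p)
(3 + F(A(4, -2))*5)*(-13 - 1*231) = (3 - 2*(-3 - 2)*5)*(-13 - 1*231) = (3 - 2*(-5)*5)*(-13 - 231) = (3 + 10*5)*(-244) = (3 + 50)*(-244) = 53*(-244) = -12932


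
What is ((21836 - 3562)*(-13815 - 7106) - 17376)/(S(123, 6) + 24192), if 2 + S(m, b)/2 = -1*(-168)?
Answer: -191163865/12262 ≈ -15590.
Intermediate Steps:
S(m, b) = 332 (S(m, b) = -4 + 2*(-1*(-168)) = -4 + 2*168 = -4 + 336 = 332)
((21836 - 3562)*(-13815 - 7106) - 17376)/(S(123, 6) + 24192) = ((21836 - 3562)*(-13815 - 7106) - 17376)/(332 + 24192) = (18274*(-20921) - 17376)/24524 = (-382310354 - 17376)*(1/24524) = -382327730*1/24524 = -191163865/12262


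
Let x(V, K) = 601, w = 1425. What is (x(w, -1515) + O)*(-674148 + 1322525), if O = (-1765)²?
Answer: 2020229914402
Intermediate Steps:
O = 3115225
(x(w, -1515) + O)*(-674148 + 1322525) = (601 + 3115225)*(-674148 + 1322525) = 3115826*648377 = 2020229914402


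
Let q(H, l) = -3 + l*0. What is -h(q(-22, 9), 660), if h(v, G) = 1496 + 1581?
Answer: -3077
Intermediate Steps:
q(H, l) = -3 (q(H, l) = -3 + 0 = -3)
h(v, G) = 3077
-h(q(-22, 9), 660) = -1*3077 = -3077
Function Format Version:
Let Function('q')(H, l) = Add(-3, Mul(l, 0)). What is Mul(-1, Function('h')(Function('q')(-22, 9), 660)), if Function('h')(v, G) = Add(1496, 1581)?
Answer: -3077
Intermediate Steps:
Function('q')(H, l) = -3 (Function('q')(H, l) = Add(-3, 0) = -3)
Function('h')(v, G) = 3077
Mul(-1, Function('h')(Function('q')(-22, 9), 660)) = Mul(-1, 3077) = -3077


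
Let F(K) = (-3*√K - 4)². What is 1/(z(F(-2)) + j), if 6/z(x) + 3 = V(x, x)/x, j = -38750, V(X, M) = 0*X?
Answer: -1/38752 ≈ -2.5805e-5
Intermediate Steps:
V(X, M) = 0
F(K) = (-4 - 3*√K)²
z(x) = -2 (z(x) = 6/(-3 + 0/x) = 6/(-3 + 0) = 6/(-3) = 6*(-⅓) = -2)
1/(z(F(-2)) + j) = 1/(-2 - 38750) = 1/(-38752) = -1/38752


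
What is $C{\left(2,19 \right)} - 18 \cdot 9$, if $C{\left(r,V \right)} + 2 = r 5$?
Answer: $-154$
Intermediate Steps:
$C{\left(r,V \right)} = -2 + 5 r$ ($C{\left(r,V \right)} = -2 + r 5 = -2 + 5 r$)
$C{\left(2,19 \right)} - 18 \cdot 9 = \left(-2 + 5 \cdot 2\right) - 18 \cdot 9 = \left(-2 + 10\right) - 162 = 8 - 162 = -154$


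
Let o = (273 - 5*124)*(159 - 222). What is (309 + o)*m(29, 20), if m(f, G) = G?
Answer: 443400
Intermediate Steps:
o = 21861 (o = (273 - 620)*(-63) = -347*(-63) = 21861)
(309 + o)*m(29, 20) = (309 + 21861)*20 = 22170*20 = 443400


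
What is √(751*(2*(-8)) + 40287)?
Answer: √28271 ≈ 168.14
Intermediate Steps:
√(751*(2*(-8)) + 40287) = √(751*(-16) + 40287) = √(-12016 + 40287) = √28271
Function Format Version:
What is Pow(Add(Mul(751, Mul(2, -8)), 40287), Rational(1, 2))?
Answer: Pow(28271, Rational(1, 2)) ≈ 168.14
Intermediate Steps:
Pow(Add(Mul(751, Mul(2, -8)), 40287), Rational(1, 2)) = Pow(Add(Mul(751, -16), 40287), Rational(1, 2)) = Pow(Add(-12016, 40287), Rational(1, 2)) = Pow(28271, Rational(1, 2))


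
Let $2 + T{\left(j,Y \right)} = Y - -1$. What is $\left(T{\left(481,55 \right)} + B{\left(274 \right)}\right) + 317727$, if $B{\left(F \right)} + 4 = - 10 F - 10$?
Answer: $315027$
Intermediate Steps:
$B{\left(F \right)} = -14 - 10 F$ ($B{\left(F \right)} = -4 - \left(10 + 10 F\right) = -14 - 10 F$)
$T{\left(j,Y \right)} = -1 + Y$ ($T{\left(j,Y \right)} = -2 + \left(Y - -1\right) = -2 + \left(Y + 1\right) = -2 + \left(1 + Y\right) = -1 + Y$)
$\left(T{\left(481,55 \right)} + B{\left(274 \right)}\right) + 317727 = \left(\left(-1 + 55\right) - 2754\right) + 317727 = \left(54 - 2754\right) + 317727 = -2700 + 317727 = 315027$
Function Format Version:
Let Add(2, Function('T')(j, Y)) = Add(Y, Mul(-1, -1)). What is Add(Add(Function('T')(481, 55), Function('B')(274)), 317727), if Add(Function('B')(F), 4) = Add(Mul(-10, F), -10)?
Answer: 315027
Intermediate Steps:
Function('B')(F) = Add(-14, Mul(-10, F)) (Function('B')(F) = Add(-4, Add(Mul(-10, F), -10)) = Add(-4, Add(-10, Mul(-10, F))) = Add(-14, Mul(-10, F)))
Function('T')(j, Y) = Add(-1, Y) (Function('T')(j, Y) = Add(-2, Add(Y, Mul(-1, -1))) = Add(-2, Add(Y, 1)) = Add(-2, Add(1, Y)) = Add(-1, Y))
Add(Add(Function('T')(481, 55), Function('B')(274)), 317727) = Add(Add(Add(-1, 55), Add(-14, Mul(-10, 274))), 317727) = Add(Add(54, Add(-14, -2740)), 317727) = Add(Add(54, -2754), 317727) = Add(-2700, 317727) = 315027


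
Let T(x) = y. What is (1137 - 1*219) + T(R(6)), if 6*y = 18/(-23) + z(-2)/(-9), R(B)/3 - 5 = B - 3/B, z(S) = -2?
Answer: 570020/621 ≈ 917.91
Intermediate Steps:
R(B) = 15 - 9/B + 3*B (R(B) = 15 + 3*(B - 3/B) = 15 + (-9/B + 3*B) = 15 - 9/B + 3*B)
y = -58/621 (y = (18/(-23) - 2/(-9))/6 = (18*(-1/23) - 2*(-1/9))/6 = (-18/23 + 2/9)/6 = (1/6)*(-116/207) = -58/621 ≈ -0.093398)
T(x) = -58/621
(1137 - 1*219) + T(R(6)) = (1137 - 1*219) - 58/621 = (1137 - 219) - 58/621 = 918 - 58/621 = 570020/621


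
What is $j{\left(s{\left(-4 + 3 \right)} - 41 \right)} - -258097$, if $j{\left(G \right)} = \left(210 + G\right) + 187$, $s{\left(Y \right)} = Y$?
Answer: $258452$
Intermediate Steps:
$j{\left(G \right)} = 397 + G$
$j{\left(s{\left(-4 + 3 \right)} - 41 \right)} - -258097 = \left(397 + \left(\left(-4 + 3\right) - 41\right)\right) - -258097 = \left(397 - 42\right) + 258097 = 355 + 258097 = 258452$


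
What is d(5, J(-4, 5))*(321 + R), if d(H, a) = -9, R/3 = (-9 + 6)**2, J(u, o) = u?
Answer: -3132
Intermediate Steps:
R = 27 (R = 3*(-9 + 6)**2 = 3*(-3)**2 = 3*9 = 27)
d(5, J(-4, 5))*(321 + R) = -9*(321 + 27) = -9*348 = -3132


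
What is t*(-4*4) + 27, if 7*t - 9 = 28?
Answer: -403/7 ≈ -57.571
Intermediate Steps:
t = 37/7 (t = 9/7 + (1/7)*28 = 9/7 + 4 = 37/7 ≈ 5.2857)
t*(-4*4) + 27 = 37*(-4*4)/7 + 27 = (37/7)*(-16) + 27 = -592/7 + 27 = -403/7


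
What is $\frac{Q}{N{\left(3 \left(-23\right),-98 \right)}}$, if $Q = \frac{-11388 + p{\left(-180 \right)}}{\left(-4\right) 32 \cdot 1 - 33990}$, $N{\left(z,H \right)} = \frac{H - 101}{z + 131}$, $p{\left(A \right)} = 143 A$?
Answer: $- \frac{164424}{484963} \approx -0.33904$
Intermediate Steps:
$N{\left(z,H \right)} = \frac{-101 + H}{131 + z}$
$Q = \frac{2652}{2437}$ ($Q = \frac{-11388 + 143 \left(-180\right)}{\left(-4\right) 32 \cdot 1 - 33990} = \frac{-11388 - 25740}{\left(-128\right) 1 - 33990} = - \frac{37128}{-128 - 33990} = - \frac{37128}{-34118} = \left(-37128\right) \left(- \frac{1}{34118}\right) = \frac{2652}{2437} \approx 1.0882$)
$\frac{Q}{N{\left(3 \left(-23\right),-98 \right)}} = \frac{2652}{2437 \frac{-101 - 98}{131 + 3 \left(-23\right)}} = \frac{2652}{2437 \frac{1}{131 - 69} \left(-199\right)} = \frac{2652}{2437 \cdot \frac{1}{62} \left(-199\right)} = \frac{2652}{2437 \left(- \frac{199}{62}\right)} = \frac{2652}{2437} \left(- \frac{62}{199}\right) = - \frac{164424}{484963}$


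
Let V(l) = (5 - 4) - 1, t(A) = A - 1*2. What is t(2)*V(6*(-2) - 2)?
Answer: 0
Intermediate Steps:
t(A) = -2 + A (t(A) = A - 2 = -2 + A)
V(l) = 0 (V(l) = 1 - 1 = 0)
t(2)*V(6*(-2) - 2) = (-2 + 2)*0 = 0*0 = 0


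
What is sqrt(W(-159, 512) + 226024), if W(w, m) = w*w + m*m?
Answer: sqrt(513449) ≈ 716.55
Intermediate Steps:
W(w, m) = m**2 + w**2 (W(w, m) = w**2 + m**2 = m**2 + w**2)
sqrt(W(-159, 512) + 226024) = sqrt((512**2 + (-159)**2) + 226024) = sqrt((262144 + 25281) + 226024) = sqrt(287425 + 226024) = sqrt(513449)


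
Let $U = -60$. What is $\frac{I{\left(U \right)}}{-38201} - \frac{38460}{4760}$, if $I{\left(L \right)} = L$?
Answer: $- \frac{73446243}{9091838} \approx -8.0783$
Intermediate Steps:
$\frac{I{\left(U \right)}}{-38201} - \frac{38460}{4760} = - \frac{60}{-38201} - \frac{38460}{4760} = \left(-60\right) \left(- \frac{1}{38201}\right) - \frac{1923}{238} = \frac{60}{38201} - \frac{1923}{238} = - \frac{73446243}{9091838}$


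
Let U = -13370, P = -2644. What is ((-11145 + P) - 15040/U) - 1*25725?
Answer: -52828714/1337 ≈ -39513.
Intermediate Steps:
((-11145 + P) - 15040/U) - 1*25725 = ((-11145 - 2644) - 15040/(-13370)) - 1*25725 = (-13789 - 15040*(-1/13370)) - 25725 = (-13789 + 1504/1337) - 25725 = -18434389/1337 - 25725 = -52828714/1337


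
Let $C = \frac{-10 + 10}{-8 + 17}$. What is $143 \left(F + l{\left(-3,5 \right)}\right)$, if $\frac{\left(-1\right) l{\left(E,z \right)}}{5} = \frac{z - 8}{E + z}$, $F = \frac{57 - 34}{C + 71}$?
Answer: $\frac{158873}{142} \approx 1118.8$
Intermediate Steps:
$C = 0$ ($C = \frac{0}{9} = 0 \cdot \frac{1}{9} = 0$)
$F = \frac{23}{71}$ ($F = \frac{57 - 34}{0 + 71} = \frac{23}{71} \approx 0.32394$)
$l{\left(E,z \right)} = - \frac{5 \left(-8 + z\right)}{E + z}$ ($l{\left(E,z \right)} = - 5 \frac{z - 8}{E + z} = - 5 \frac{-8 + z}{E + z} = - \frac{5 \left(-8 + z\right)}{E + z}$)
$143 \left(F + l{\left(-3,5 \right)}\right) = 143 \left(\frac{23}{71} + \frac{5 \left(8 - 5\right)}{-3 + 5}\right) = 143 \left(\frac{23}{71} + \frac{5 \left(8 - 5\right)}{2}\right) = 143 \left(\frac{23}{71} + 5 \cdot \frac{1}{2} \cdot 3\right) = 143 \left(\frac{23}{71} + \frac{15}{2}\right) = 143 \cdot \frac{1111}{142} = \frac{158873}{142}$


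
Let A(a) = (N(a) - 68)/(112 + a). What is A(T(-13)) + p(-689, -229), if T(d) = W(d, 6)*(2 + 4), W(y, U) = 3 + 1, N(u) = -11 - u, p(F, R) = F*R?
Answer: 21458113/136 ≈ 1.5778e+5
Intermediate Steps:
W(y, U) = 4
T(d) = 24 (T(d) = 4*(2 + 4) = 4*6 = 24)
A(a) = (-79 - a)/(112 + a) (A(a) = ((-11 - a) - 68)/(112 + a) = (-79 - a)/(112 + a))
A(T(-13)) + p(-689, -229) = (-79 - 1*24)/(112 + 24) - 689*(-229) = (-79 - 24)/136 + 157781 = (1/136)*(-103) + 157781 = -103/136 + 157781 = 21458113/136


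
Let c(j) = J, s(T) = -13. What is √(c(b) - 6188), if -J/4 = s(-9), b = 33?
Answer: 2*I*√1534 ≈ 78.333*I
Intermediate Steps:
J = 52 (J = -4*(-13) = 52)
c(j) = 52
√(c(b) - 6188) = √(52 - 6188) = √(-6136) = 2*I*√1534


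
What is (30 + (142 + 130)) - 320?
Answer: -18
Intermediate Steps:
(30 + (142 + 130)) - 320 = (30 + 272) - 320 = 302 - 320 = -18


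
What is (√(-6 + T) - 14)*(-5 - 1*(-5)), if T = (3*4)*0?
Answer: 0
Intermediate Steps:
T = 0 (T = 12*0 = 0)
(√(-6 + T) - 14)*(-5 - 1*(-5)) = (√(-6 + 0) - 14)*(-5 - 1*(-5)) = (√(-6) - 14)*(-5 + 5) = (I*√6 - 14)*0 = (-14 + I*√6)*0 = 0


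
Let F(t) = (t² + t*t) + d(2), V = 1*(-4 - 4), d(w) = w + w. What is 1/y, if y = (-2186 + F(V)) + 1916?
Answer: -1/138 ≈ -0.0072464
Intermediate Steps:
d(w) = 2*w
V = -8 (V = 1*(-8) = -8)
F(t) = 4 + 2*t² (F(t) = (t² + t*t) + 2*2 = (t² + t²) + 4 = 2*t² + 4 = 4 + 2*t²)
y = -138 (y = (-2186 + (4 + 2*(-8)²)) + 1916 = (-2186 + (4 + 2*64)) + 1916 = (-2186 + (4 + 128)) + 1916 = (-2186 + 132) + 1916 = -2054 + 1916 = -138)
1/y = 1/(-138) = -1/138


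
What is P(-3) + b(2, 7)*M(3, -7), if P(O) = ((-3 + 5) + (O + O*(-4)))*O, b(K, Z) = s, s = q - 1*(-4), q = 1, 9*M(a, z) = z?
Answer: -332/9 ≈ -36.889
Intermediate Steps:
M(a, z) = z/9
s = 5 (s = 1 - 1*(-4) = 1 + 4 = 5)
b(K, Z) = 5
P(O) = O*(2 - 3*O) (P(O) = (2 + (O - 4*O))*O = (2 - 3*O)*O = O*(2 - 3*O))
P(-3) + b(2, 7)*M(3, -7) = -3*(2 - 3*(-3)) + 5*((⅑)*(-7)) = -3*(2 + 9) + 5*(-7/9) = -3*11 - 35/9 = -33 - 35/9 = -332/9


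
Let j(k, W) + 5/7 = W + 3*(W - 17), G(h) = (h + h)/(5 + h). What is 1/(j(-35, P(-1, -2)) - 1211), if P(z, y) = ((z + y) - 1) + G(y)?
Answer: -21/26965 ≈ -0.00077879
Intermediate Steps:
G(h) = 2*h/(5 + h) (G(h) = (2*h)/(5 + h) = 2*h/(5 + h))
P(z, y) = -1 + y + z + 2*y/(5 + y) (P(z, y) = ((z + y) - 1) + 2*y/(5 + y) = ((y + z) - 1) + 2*y/(5 + y) = (-1 + y + z) + 2*y/(5 + y) = -1 + y + z + 2*y/(5 + y))
j(k, W) = -362/7 + 4*W (j(k, W) = -5/7 + (W + 3*(W - 17)) = -5/7 + (W + 3*(-17 + W)) = -5/7 + (W + (-51 + 3*W)) = -5/7 + (-51 + 4*W) = -362/7 + 4*W)
1/(j(-35, P(-1, -2)) - 1211) = 1/((-362/7 + 4*((2*(-2) + (5 - 2)*(-1 - 2 - 1))/(5 - 2))) - 1211) = 1/((-362/7 + 4*((-4 + 3*(-4))/3)) - 1211) = 1/((-362/7 + 4*((-4 - 12)/3)) - 1211) = 1/((-362/7 + 4*((⅓)*(-16))) - 1211) = 1/((-362/7 + 4*(-16/3)) - 1211) = 1/((-362/7 - 64/3) - 1211) = 1/(-1534/21 - 1211) = 1/(-26965/21) = -21/26965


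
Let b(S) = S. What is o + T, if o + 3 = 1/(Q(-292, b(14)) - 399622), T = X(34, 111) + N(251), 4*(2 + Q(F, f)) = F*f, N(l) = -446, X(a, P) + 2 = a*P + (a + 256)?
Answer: 1447533997/400646 ≈ 3613.0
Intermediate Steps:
X(a, P) = 254 + a + P*a (X(a, P) = -2 + (a*P + (a + 256)) = -2 + (P*a + (256 + a)) = -2 + (256 + a + P*a) = 254 + a + P*a)
Q(F, f) = -2 + F*f/4 (Q(F, f) = -2 + (F*f)/4 = -2 + F*f/4)
T = 3616 (T = (254 + 34 + 111*34) - 446 = (254 + 34 + 3774) - 446 = 4062 - 446 = 3616)
o = -1201939/400646 (o = -3 + 1/((-2 + (¼)*(-292)*14) - 399622) = -3 + 1/((-2 - 1022) - 399622) = -3 + 1/(-1024 - 399622) = -3 + 1/(-400646) = -3 - 1/400646 = -1201939/400646 ≈ -3.0000)
o + T = -1201939/400646 + 3616 = 1447533997/400646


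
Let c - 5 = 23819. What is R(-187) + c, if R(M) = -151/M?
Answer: 4455239/187 ≈ 23825.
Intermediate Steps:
c = 23824 (c = 5 + 23819 = 23824)
R(-187) + c = -151/(-187) + 23824 = -151*(-1/187) + 23824 = 151/187 + 23824 = 4455239/187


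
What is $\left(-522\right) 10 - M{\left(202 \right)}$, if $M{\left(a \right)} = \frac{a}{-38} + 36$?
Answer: $- \frac{99763}{19} \approx -5250.7$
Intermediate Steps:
$M{\left(a \right)} = 36 - \frac{a}{38}$ ($M{\left(a \right)} = a \left(- \frac{1}{38}\right) + 36 = - \frac{a}{38} + 36 = 36 - \frac{a}{38}$)
$\left(-522\right) 10 - M{\left(202 \right)} = \left(-522\right) 10 - \left(36 - \frac{101}{19}\right) = -5220 - \left(36 - \frac{101}{19}\right) = -5220 - \frac{583}{19} = - \frac{99763}{19}$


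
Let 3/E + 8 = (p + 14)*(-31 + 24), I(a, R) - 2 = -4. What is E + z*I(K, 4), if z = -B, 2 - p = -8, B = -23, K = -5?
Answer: -8099/176 ≈ -46.017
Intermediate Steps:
p = 10 (p = 2 - 1*(-8) = 2 + 8 = 10)
I(a, R) = -2 (I(a, R) = 2 - 4 = -2)
E = -3/176 (E = 3/(-8 + (10 + 14)*(-31 + 24)) = 3/(-8 + 24*(-7)) = 3/(-8 - 168) = 3/(-176) = 3*(-1/176) = -3/176 ≈ -0.017045)
z = 23 (z = -1*(-23) = 23)
E + z*I(K, 4) = -3/176 + 23*(-2) = -3/176 - 46 = -8099/176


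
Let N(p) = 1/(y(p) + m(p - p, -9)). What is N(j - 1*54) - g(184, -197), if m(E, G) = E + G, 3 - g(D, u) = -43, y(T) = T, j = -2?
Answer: -2991/65 ≈ -46.015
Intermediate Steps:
g(D, u) = 46 (g(D, u) = 3 - 1*(-43) = 3 + 43 = 46)
N(p) = 1/(-9 + p) (N(p) = 1/(p + ((p - p) - 9)) = 1/(p + (0 - 9)) = 1/(p - 9) = 1/(-9 + p))
N(j - 1*54) - g(184, -197) = 1/(-9 + (-2 - 1*54)) - 1*46 = 1/(-9 + (-2 - 54)) - 46 = 1/(-9 - 56) - 46 = 1/(-65) - 46 = -1/65 - 46 = -2991/65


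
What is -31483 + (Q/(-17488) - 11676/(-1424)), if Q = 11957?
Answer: -48989450961/1556432 ≈ -31475.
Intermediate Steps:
-31483 + (Q/(-17488) - 11676/(-1424)) = -31483 + (11957/(-17488) - 11676/(-1424)) = -31483 + (11957*(-1/17488) - 11676*(-1/1424)) = -31483 + (-11957/17488 + 2919/356) = -31483 + 11697695/1556432 = -48989450961/1556432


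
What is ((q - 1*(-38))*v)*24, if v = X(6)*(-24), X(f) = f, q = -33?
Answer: -17280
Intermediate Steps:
v = -144 (v = 6*(-24) = -144)
((q - 1*(-38))*v)*24 = ((-33 - 1*(-38))*(-144))*24 = ((-33 + 38)*(-144))*24 = (5*(-144))*24 = -720*24 = -17280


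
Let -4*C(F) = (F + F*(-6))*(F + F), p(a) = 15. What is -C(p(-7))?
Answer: -1125/2 ≈ -562.50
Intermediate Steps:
C(F) = 5*F²/2 (C(F) = -(F + F*(-6))*(F + F)/4 = -(F - 6*F)*2*F/4 = -(-5*F)*2*F/4 = -(-5)*F²/2 = 5*F²/2)
-C(p(-7)) = -5*15²/2 = -5*225/2 = -1*1125/2 = -1125/2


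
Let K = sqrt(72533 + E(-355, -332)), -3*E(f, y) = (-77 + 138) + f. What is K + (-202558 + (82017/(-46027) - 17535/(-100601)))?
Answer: -937924355885438/4630362227 + sqrt(72631) ≈ -2.0229e+5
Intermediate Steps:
E(f, y) = -61/3 - f/3 (E(f, y) = -((-77 + 138) + f)/3 = -(61 + f)/3 = -61/3 - f/3)
K = sqrt(72631) (K = sqrt(72533 + (-61/3 - 1/3*(-355))) = sqrt(72533 + (-61/3 + 355/3)) = sqrt(72533 + 98) = sqrt(72631) ≈ 269.50)
K + (-202558 + (82017/(-46027) - 17535/(-100601))) = sqrt(72631) + (-202558 + (82017/(-46027) - 17535/(-100601))) = sqrt(72631) + (-202558 + (82017*(-1/46027) - 17535*(-1/100601))) = sqrt(72631) + (-202558 + (-82017/46027 + 17535/100601)) = sqrt(72631) + (-202558 - 7443908772/4630362227) = sqrt(72631) - 937924355885438/4630362227 = -937924355885438/4630362227 + sqrt(72631)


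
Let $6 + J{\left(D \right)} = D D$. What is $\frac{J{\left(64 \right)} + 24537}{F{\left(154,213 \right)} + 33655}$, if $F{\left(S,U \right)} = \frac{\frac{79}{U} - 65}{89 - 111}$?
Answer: $\frac{67073061}{78860548} \approx 0.85053$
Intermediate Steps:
$F{\left(S,U \right)} = \frac{65}{22} - \frac{79}{22 U}$ ($F{\left(S,U \right)} = \frac{-65 + \frac{79}{U}}{-22} = \left(-65 + \frac{79}{U}\right) \left(- \frac{1}{22}\right) = \frac{65}{22} - \frac{79}{22 U}$)
$J{\left(D \right)} = -6 + D^{2}$ ($J{\left(D \right)} = -6 + D D = -6 + D^{2}$)
$\frac{J{\left(64 \right)} + 24537}{F{\left(154,213 \right)} + 33655} = \frac{\left(-6 + 64^{2}\right) + 24537}{\frac{-79 + 65 \cdot 213}{22 \cdot 213} + 33655} = \frac{\left(-6 + 4096\right) + 24537}{\frac{1}{22} \cdot \frac{1}{213} \left(-79 + 13845\right) + 33655} = \frac{4090 + 24537}{\frac{1}{22} \cdot \frac{1}{213} \cdot 13766 + 33655} = \frac{28627}{\frac{6883}{2343} + 33655} = \frac{28627}{\frac{78860548}{2343}} = 28627 \cdot \frac{2343}{78860548} = \frac{67073061}{78860548}$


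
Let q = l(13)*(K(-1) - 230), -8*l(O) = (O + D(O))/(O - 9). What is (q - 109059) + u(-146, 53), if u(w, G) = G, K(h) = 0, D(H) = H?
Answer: -870553/8 ≈ -1.0882e+5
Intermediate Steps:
l(O) = -O/(4*(-9 + O)) (l(O) = -(O + O)/(8*(O - 9)) = -2*O/(8*(-9 + O)) = -O/(4*(-9 + O)))
q = 1495/8 (q = (-1*13/(-36 + 4*13))*(0 - 230) = -1*13/(-36 + 52)*(-230) = -1*13/16*(-230) = -1*13*1/16*(-230) = -13/16*(-230) = 1495/8 ≈ 186.88)
(q - 109059) + u(-146, 53) = (1495/8 - 109059) + 53 = -870977/8 + 53 = -870553/8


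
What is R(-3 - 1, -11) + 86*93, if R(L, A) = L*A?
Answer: 8042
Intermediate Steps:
R(L, A) = A*L
R(-3 - 1, -11) + 86*93 = -11*(-3 - 1) + 86*93 = -11*(-4) + 7998 = 44 + 7998 = 8042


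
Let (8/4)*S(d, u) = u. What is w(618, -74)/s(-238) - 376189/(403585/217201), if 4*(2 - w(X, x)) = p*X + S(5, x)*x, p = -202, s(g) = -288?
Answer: -15696269740223/77488320 ≈ -2.0256e+5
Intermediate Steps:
S(d, u) = u/2
w(X, x) = 2 - x**2/8 + 101*X/2 (w(X, x) = 2 - (-202*X + (x/2)*x)/4 = 2 - (-202*X + x**2/2)/4 = 2 - (x**2/2 - 202*X)/4 = 2 + (-x**2/8 + 101*X/2) = 2 - x**2/8 + 101*X/2)
w(618, -74)/s(-238) - 376189/(403585/217201) = (2 - 1/8*(-74)**2 + (101/2)*618)/(-288) - 376189/(403585/217201) = (2 - 1/8*5476 + 31209)*(-1/288) - 376189/(403585*(1/217201)) = (2 - 1369/2 + 31209)*(-1/288) - 376189/403585/217201 = (61053/2)*(-1/288) - 376189*217201/403585 = -20351/192 - 81708626989/403585 = -15696269740223/77488320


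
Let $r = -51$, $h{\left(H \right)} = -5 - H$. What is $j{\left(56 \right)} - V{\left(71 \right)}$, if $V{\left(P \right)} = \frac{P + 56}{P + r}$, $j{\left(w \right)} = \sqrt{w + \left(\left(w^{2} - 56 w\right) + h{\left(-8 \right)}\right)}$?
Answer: $- \frac{127}{20} + \sqrt{59} \approx 1.3311$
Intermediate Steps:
$j{\left(w \right)} = \sqrt{3 + w^{2} - 55 w}$ ($j{\left(w \right)} = \sqrt{w - \left(-3 - w^{2} + 56 w\right)} = \sqrt{w + \left(\left(w^{2} - 56 w\right) + \left(-5 + 8\right)\right)} = \sqrt{w + \left(\left(w^{2} - 56 w\right) + 3\right)} = \sqrt{w + \left(3 + w^{2} - 56 w\right)} = \sqrt{3 + w^{2} - 55 w}$)
$V{\left(P \right)} = \frac{56 + P}{-51 + P}$ ($V{\left(P \right)} = \frac{P + 56}{P - 51} = \frac{56 + P}{-51 + P}$)
$j{\left(56 \right)} - V{\left(71 \right)} = \sqrt{3 + 56^{2} - 3080} - \frac{56 + 71}{-51 + 71} = \sqrt{3 + 3136 - 3080} - \frac{1}{20} \cdot 127 = \sqrt{59} - \frac{1}{20} \cdot 127 = \sqrt{59} - \frac{127}{20} = - \frac{127}{20} + \sqrt{59}$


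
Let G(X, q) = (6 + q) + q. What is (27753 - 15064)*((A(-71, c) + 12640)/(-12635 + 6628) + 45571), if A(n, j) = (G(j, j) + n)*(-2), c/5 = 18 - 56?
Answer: 3473378584763/6007 ≈ 5.7822e+8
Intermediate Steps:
G(X, q) = 6 + 2*q
c = -190 (c = 5*(18 - 56) = 5*(-38) = -190)
A(n, j) = -12 - 4*j - 2*n (A(n, j) = ((6 + 2*j) + n)*(-2) = (6 + n + 2*j)*(-2) = -12 - 4*j - 2*n)
(27753 - 15064)*((A(-71, c) + 12640)/(-12635 + 6628) + 45571) = (27753 - 15064)*(((-12 - 4*(-190) - 2*(-71)) + 12640)/(-12635 + 6628) + 45571) = 12689*(((-12 + 760 + 142) + 12640)/(-6007) + 45571) = 12689*((890 + 12640)*(-1/6007) + 45571) = 12689*(13530*(-1/6007) + 45571) = 12689*(-13530/6007 + 45571) = 12689*(273731467/6007) = 3473378584763/6007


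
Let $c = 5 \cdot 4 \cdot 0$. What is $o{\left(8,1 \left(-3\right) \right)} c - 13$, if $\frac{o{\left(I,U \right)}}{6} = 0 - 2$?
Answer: $-13$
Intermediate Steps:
$c = 0$ ($c = 20 \cdot 0 = 0$)
$o{\left(I,U \right)} = -12$ ($o{\left(I,U \right)} = 6 \left(0 - 2\right) = 6 \left(-2\right) = -12$)
$o{\left(8,1 \left(-3\right) \right)} c - 13 = \left(-12\right) 0 - 13 = 0 - 13 = -13$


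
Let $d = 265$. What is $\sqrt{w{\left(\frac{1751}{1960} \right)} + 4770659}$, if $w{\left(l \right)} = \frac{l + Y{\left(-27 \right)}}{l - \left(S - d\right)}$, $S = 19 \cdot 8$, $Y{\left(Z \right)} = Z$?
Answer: $\frac{2 \sqrt{59432961617440465}}{223231} \approx 2184.2$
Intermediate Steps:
$S = 152$
$w{\left(l \right)} = \frac{-27 + l}{113 + l}$ ($w{\left(l \right)} = \frac{l - 27}{l + \left(265 - 152\right)} = \frac{-27 + l}{l + \left(265 - 152\right)} = \frac{-27 + l}{l + 113} = \frac{-27 + l}{113 + l}$)
$\sqrt{w{\left(\frac{1751}{1960} \right)} + 4770659} = \sqrt{\frac{-27 + \frac{1751}{1960}}{113 + \frac{1751}{1960}} + 4770659} = \sqrt{\frac{1}{\frac{223231}{1960}} \left(- \frac{51169}{1960}\right) + 4770659} = \sqrt{\frac{1960}{223231} \left(- \frac{51169}{1960}\right) + 4770659} = \sqrt{- \frac{51169}{223231} + 4770659} = \sqrt{\frac{1064958928060}{223231}} = \frac{2 \sqrt{59432961617440465}}{223231}$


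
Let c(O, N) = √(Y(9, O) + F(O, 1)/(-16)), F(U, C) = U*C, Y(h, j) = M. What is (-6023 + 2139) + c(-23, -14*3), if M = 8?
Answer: -3884 + √151/4 ≈ -3880.9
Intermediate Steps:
Y(h, j) = 8
F(U, C) = C*U
c(O, N) = √(8 - O/16) (c(O, N) = √(8 + (1*O)/(-16)) = √(8 + O*(-1/16)) = √(8 - O/16))
(-6023 + 2139) + c(-23, -14*3) = (-6023 + 2139) + √(128 - 1*(-23))/4 = -3884 + √(128 + 23)/4 = -3884 + √151/4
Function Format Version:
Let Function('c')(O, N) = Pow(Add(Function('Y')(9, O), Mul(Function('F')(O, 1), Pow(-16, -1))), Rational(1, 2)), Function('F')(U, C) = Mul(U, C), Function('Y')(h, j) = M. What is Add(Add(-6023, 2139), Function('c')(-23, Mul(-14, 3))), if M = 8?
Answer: Add(-3884, Mul(Rational(1, 4), Pow(151, Rational(1, 2)))) ≈ -3880.9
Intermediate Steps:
Function('Y')(h, j) = 8
Function('F')(U, C) = Mul(C, U)
Function('c')(O, N) = Pow(Add(8, Mul(Rational(-1, 16), O)), Rational(1, 2)) (Function('c')(O, N) = Pow(Add(8, Mul(Mul(1, O), Pow(-16, -1))), Rational(1, 2)) = Pow(Add(8, Mul(O, Rational(-1, 16))), Rational(1, 2)) = Pow(Add(8, Mul(Rational(-1, 16), O)), Rational(1, 2)))
Add(Add(-6023, 2139), Function('c')(-23, Mul(-14, 3))) = Add(Add(-6023, 2139), Mul(Rational(1, 4), Pow(Add(128, Mul(-1, -23)), Rational(1, 2)))) = Add(-3884, Mul(Rational(1, 4), Pow(Add(128, 23), Rational(1, 2)))) = Add(-3884, Mul(Rational(1, 4), Pow(151, Rational(1, 2))))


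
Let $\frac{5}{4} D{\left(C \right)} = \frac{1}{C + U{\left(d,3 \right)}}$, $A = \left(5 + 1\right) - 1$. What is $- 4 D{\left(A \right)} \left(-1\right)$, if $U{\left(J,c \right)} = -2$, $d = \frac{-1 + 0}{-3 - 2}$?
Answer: $\frac{16}{15} \approx 1.0667$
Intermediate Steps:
$d = \frac{1}{5}$ ($d = - \frac{1}{-5} = \left(-1\right) \left(- \frac{1}{5}\right) = \frac{1}{5} \approx 0.2$)
$A = 5$ ($A = 6 - 1 = 5$)
$D{\left(C \right)} = \frac{4}{5 \left(-2 + C\right)}$ ($D{\left(C \right)} = \frac{4}{5 \left(C - 2\right)} = \frac{4}{5 \left(-2 + C\right)}$)
$- 4 D{\left(A \right)} \left(-1\right) = - 4 \frac{4}{5 \left(-2 + 5\right)} \left(-1\right) = - 4 \frac{4}{5 \cdot 3} \left(-1\right) = - 4 \cdot \frac{4}{5} \cdot \frac{1}{3} \left(-1\right) = \left(-4\right) \frac{4}{15} \left(-1\right) = \left(- \frac{16}{15}\right) \left(-1\right) = \frac{16}{15}$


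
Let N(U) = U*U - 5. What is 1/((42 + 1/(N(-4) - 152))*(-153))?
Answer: -47/301971 ≈ -0.00015564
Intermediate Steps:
N(U) = -5 + U**2 (N(U) = U**2 - 5 = -5 + U**2)
1/((42 + 1/(N(-4) - 152))*(-153)) = 1/((42 + 1/((-5 + (-4)**2) - 152))*(-153)) = 1/((42 + 1/((-5 + 16) - 152))*(-153)) = 1/((42 + 1/(11 - 152))*(-153)) = 1/((42 + 1/(-141))*(-153)) = 1/((42 - 1/141)*(-153)) = 1/((5921/141)*(-153)) = 1/(-301971/47) = -47/301971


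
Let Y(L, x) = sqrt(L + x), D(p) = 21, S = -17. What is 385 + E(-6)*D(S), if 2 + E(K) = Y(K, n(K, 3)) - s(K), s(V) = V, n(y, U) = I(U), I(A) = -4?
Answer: 469 + 21*I*sqrt(10) ≈ 469.0 + 66.408*I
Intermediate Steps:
n(y, U) = -4
E(K) = -2 + sqrt(-4 + K) - K (E(K) = -2 + (sqrt(K - 4) - K) = -2 + (sqrt(-4 + K) - K) = -2 + sqrt(-4 + K) - K)
385 + E(-6)*D(S) = 385 + (-2 + sqrt(-4 - 6) - 1*(-6))*21 = 385 + (-2 + sqrt(-10) + 6)*21 = 385 + (-2 + I*sqrt(10) + 6)*21 = 385 + (4 + I*sqrt(10))*21 = 385 + (84 + 21*I*sqrt(10)) = 469 + 21*I*sqrt(10)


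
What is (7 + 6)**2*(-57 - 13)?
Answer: -11830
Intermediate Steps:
(7 + 6)**2*(-57 - 13) = 13**2*(-70) = 169*(-70) = -11830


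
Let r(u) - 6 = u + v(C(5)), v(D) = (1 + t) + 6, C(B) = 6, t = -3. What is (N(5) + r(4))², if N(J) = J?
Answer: 361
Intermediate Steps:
v(D) = 4 (v(D) = (1 - 3) + 6 = -2 + 6 = 4)
r(u) = 10 + u (r(u) = 6 + (u + 4) = 6 + (4 + u) = 10 + u)
(N(5) + r(4))² = (5 + (10 + 4))² = (5 + 14)² = 19² = 361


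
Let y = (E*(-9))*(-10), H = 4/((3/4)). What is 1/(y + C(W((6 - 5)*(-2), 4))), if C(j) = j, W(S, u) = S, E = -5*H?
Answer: -1/2402 ≈ -0.00041632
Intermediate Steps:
H = 16/3 (H = 4/((3*(¼))) = 4/(¾) = 4*(4/3) = 16/3 ≈ 5.3333)
E = -80/3 (E = -5*16/3 = -80/3 ≈ -26.667)
y = -2400 (y = -80/3*(-9)*(-10) = 240*(-10) = -2400)
1/(y + C(W((6 - 5)*(-2), 4))) = 1/(-2400 + (6 - 5)*(-2)) = 1/(-2400 + 1*(-2)) = 1/(-2400 - 2) = 1/(-2402) = -1/2402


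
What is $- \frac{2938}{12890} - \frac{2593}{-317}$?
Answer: $\frac{16246212}{2043065} \approx 7.9519$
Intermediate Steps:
$- \frac{2938}{12890} - \frac{2593}{-317} = \left(-2938\right) \frac{1}{12890} - - \frac{2593}{317} = - \frac{1469}{6445} + \frac{2593}{317} = \frac{16246212}{2043065}$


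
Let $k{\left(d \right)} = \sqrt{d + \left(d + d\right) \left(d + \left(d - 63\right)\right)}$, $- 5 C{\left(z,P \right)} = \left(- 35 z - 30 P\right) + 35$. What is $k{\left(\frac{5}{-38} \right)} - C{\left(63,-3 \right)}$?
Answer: $-416 + \frac{15 \sqrt{106}}{38} \approx -411.94$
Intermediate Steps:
$C{\left(z,P \right)} = -7 + 6 P + 7 z$ ($C{\left(z,P \right)} = - \frac{\left(- 35 z - 30 P\right) + 35}{5} = - \frac{35 - 35 z - 30 P}{5} = -7 + 6 P + 7 z$)
$k{\left(d \right)} = \sqrt{d + 2 d \left(-63 + 2 d\right)}$ ($k{\left(d \right)} = \sqrt{d + 2 d \left(d + \left(-63 + d\right)\right)} = \sqrt{d + 2 d \left(-63 + 2 d\right)}$)
$k{\left(\frac{5}{-38} \right)} - C{\left(63,-3 \right)} = \sqrt{\frac{5}{-38} \left(-125 + 4 \frac{5}{-38}\right)} - \left(-7 + 6 \left(-3\right) + 7 \cdot 63\right) = \sqrt{5 \left(- \frac{1}{38}\right) \left(-125 + 4 \cdot 5 \left(- \frac{1}{38}\right)\right)} - \left(-7 - 18 + 441\right) = \sqrt{- \frac{5 \left(-125 + 4 \left(- \frac{5}{38}\right)\right)}{38}} - 416 = \sqrt{- \frac{5 \left(-125 - \frac{10}{19}\right)}{38}} - 416 = \sqrt{\left(- \frac{5}{38}\right) \left(- \frac{2385}{19}\right)} - 416 = \sqrt{\frac{11925}{722}} - 416 = \frac{15 \sqrt{106}}{38} - 416 = -416 + \frac{15 \sqrt{106}}{38}$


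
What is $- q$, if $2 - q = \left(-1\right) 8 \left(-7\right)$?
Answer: $54$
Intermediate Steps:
$q = -54$ ($q = 2 - \left(-1\right) 8 \left(-7\right) = 2 - \left(-8\right) \left(-7\right) = 2 - 56 = -54$)
$- q = \left(-1\right) \left(-54\right) = 54$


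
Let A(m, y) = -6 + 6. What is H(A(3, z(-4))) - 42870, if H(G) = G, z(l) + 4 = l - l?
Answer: -42870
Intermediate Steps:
z(l) = -4 (z(l) = -4 + (l - l) = -4 + 0 = -4)
A(m, y) = 0
H(A(3, z(-4))) - 42870 = 0 - 42870 = -42870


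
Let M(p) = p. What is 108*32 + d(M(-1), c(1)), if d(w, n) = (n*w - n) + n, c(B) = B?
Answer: 3455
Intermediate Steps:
d(w, n) = n*w (d(w, n) = (-n + n*w) + n = n*w)
108*32 + d(M(-1), c(1)) = 108*32 + 1*(-1) = 3456 - 1 = 3455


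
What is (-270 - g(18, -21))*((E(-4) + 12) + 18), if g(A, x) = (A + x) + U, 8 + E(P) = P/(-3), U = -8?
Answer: -18130/3 ≈ -6043.3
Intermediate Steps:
E(P) = -8 - P/3 (E(P) = -8 + P/(-3) = -8 + P*(-⅓) = -8 - P/3)
g(A, x) = -8 + A + x (g(A, x) = (A + x) - 8 = -8 + A + x)
(-270 - g(18, -21))*((E(-4) + 12) + 18) = (-270 - (-8 + 18 - 21))*(((-8 - ⅓*(-4)) + 12) + 18) = (-270 - 1*(-11))*(((-8 + 4/3) + 12) + 18) = (-270 + 11)*((-20/3 + 12) + 18) = -259*(16/3 + 18) = -259*70/3 = -18130/3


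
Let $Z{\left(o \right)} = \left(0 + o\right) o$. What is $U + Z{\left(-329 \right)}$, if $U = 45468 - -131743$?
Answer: $285452$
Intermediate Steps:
$Z{\left(o \right)} = o^{2}$ ($Z{\left(o \right)} = o o = o^{2}$)
$U = 177211$ ($U = 45468 + 131743 = 177211$)
$U + Z{\left(-329 \right)} = 177211 + \left(-329\right)^{2} = 177211 + 108241 = 285452$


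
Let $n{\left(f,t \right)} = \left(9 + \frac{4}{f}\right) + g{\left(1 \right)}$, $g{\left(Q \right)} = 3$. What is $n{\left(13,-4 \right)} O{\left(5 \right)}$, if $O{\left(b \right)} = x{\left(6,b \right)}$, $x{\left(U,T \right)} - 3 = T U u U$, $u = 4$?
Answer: $\frac{115680}{13} \approx 8898.5$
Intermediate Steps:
$x{\left(U,T \right)} = 3 + 4 T U^{2}$ ($x{\left(U,T \right)} = 3 + T U 4 U = 3 + 4 T U U = 3 + 4 T U^{2}$)
$n{\left(f,t \right)} = 12 + \frac{4}{f}$ ($n{\left(f,t \right)} = \left(9 + \frac{4}{f}\right) + 3 = 12 + \frac{4}{f}$)
$O{\left(b \right)} = 3 + 144 b$ ($O{\left(b \right)} = 3 + 4 b 6^{2} = 3 + 4 b 36 = 3 + 144 b$)
$n{\left(13,-4 \right)} O{\left(5 \right)} = \left(12 + \frac{4}{13}\right) \left(3 + 144 \cdot 5\right) = \left(12 + 4 \cdot \frac{1}{13}\right) \left(3 + 720\right) = \left(12 + \frac{4}{13}\right) 723 = \frac{160}{13} \cdot 723 = \frac{115680}{13}$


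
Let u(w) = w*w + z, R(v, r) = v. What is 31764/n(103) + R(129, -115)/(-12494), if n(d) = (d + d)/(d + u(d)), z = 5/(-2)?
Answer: 2125082944539/1286882 ≈ 1.6513e+6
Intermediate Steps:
z = -5/2 (z = 5*(-½) = -5/2 ≈ -2.5000)
u(w) = -5/2 + w² (u(w) = w*w - 5/2 = w² - 5/2 = -5/2 + w²)
n(d) = 2*d/(-5/2 + d + d²) (n(d) = (d + d)/(d + (-5/2 + d²)) = (2*d)/(-5/2 + d + d²) = 2*d/(-5/2 + d + d²))
31764/n(103) + R(129, -115)/(-12494) = 31764/((4*103/(-5 + 2*103 + 2*103²))) + 129/(-12494) = 31764/((4*103/(-5 + 206 + 2*10609))) + 129*(-1/12494) = 31764/((4*103/(-5 + 206 + 21218))) - 129/12494 = 31764/((4*103/21419)) - 129/12494 = 31764/((4*103*(1/21419))) - 129/12494 = 31764/(412/21419) - 129/12494 = 31764*(21419/412) - 129/12494 = 170088279/103 - 129/12494 = 2125082944539/1286882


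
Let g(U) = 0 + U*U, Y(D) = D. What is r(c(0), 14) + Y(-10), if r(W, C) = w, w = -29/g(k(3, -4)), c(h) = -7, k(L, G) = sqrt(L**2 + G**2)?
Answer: -279/25 ≈ -11.160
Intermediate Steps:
k(L, G) = sqrt(G**2 + L**2)
g(U) = U**2 (g(U) = 0 + U**2 = U**2)
w = -29/25 (w = -29/((-4)**2 + 3**2) = -29/(16 + 9) = -29/((sqrt(25))**2) = -29/(5**2) = -29/25 ≈ -1.1600)
r(W, C) = -29/25
r(c(0), 14) + Y(-10) = -29/25 - 10 = -279/25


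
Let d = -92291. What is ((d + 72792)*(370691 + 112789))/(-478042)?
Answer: 4713688260/239021 ≈ 19721.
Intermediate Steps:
((d + 72792)*(370691 + 112789))/(-478042) = ((-92291 + 72792)*(370691 + 112789))/(-478042) = -19499*483480*(-1/478042) = -9427376520*(-1/478042) = 4713688260/239021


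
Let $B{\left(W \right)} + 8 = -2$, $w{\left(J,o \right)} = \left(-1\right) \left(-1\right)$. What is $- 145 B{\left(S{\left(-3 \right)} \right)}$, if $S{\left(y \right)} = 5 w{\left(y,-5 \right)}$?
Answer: $1450$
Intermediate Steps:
$w{\left(J,o \right)} = 1$
$S{\left(y \right)} = 5$ ($S{\left(y \right)} = 5 \cdot 1 = 5$)
$B{\left(W \right)} = -10$ ($B{\left(W \right)} = -8 - 2 = -10$)
$- 145 B{\left(S{\left(-3 \right)} \right)} = \left(-145\right) \left(-10\right) = 1450$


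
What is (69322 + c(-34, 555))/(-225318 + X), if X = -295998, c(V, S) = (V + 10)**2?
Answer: -34949/260658 ≈ -0.13408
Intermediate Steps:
c(V, S) = (10 + V)**2
(69322 + c(-34, 555))/(-225318 + X) = (69322 + (10 - 34)**2)/(-225318 - 295998) = (69322 + (-24)**2)/(-521316) = (69322 + 576)*(-1/521316) = 69898*(-1/521316) = -34949/260658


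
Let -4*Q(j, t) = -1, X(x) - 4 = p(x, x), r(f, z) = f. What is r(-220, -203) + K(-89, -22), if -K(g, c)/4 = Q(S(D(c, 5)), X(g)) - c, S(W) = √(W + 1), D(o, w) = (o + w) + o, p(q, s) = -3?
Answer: -309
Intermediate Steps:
D(o, w) = w + 2*o
X(x) = 1 (X(x) = 4 - 3 = 1)
S(W) = √(1 + W)
Q(j, t) = ¼ (Q(j, t) = -¼*(-1) = ¼)
K(g, c) = -1 + 4*c (K(g, c) = -4*(¼ - c) = -1 + 4*c)
r(-220, -203) + K(-89, -22) = -220 + (-1 + 4*(-22)) = -220 + (-1 - 88) = -220 - 89 = -309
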